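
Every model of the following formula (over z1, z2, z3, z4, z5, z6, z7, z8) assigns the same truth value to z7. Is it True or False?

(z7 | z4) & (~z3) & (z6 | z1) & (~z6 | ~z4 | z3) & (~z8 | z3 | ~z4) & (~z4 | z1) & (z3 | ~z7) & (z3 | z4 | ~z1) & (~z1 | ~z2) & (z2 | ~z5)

Suppose z7 = 1.
(~z3) alone gives z3 = 0.
Now (z3) is unsatisfied and unit — conflict.
So every satisfying assignment has z7 = False.

False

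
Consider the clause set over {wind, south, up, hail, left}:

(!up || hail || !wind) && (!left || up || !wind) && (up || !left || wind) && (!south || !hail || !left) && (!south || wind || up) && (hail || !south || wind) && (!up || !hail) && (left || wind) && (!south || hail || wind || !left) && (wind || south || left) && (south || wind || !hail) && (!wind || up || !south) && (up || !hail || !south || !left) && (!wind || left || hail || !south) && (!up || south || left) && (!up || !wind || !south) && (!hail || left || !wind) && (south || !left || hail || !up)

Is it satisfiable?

Suppose up = false.
Suppose left = false.
(wind) alone gives wind = true.
(!south) alone gives south = false.
(!hail) alone gives hail = false.
This assignment satisfies each clause.
A satisfying assignment: wind ↦ true, south ↦ false, up ↦ false, hail ↦ false, left ↦ false.

Yes, satisfiable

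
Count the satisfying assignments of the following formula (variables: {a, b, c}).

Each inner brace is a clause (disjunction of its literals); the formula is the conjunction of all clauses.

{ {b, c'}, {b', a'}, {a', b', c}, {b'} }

There are 2^3 = 8 truth assignments over (a, b, c).
Check each against the 4 clauses (columns in the order a, b, c):
  F F F  ✓ satisfies all
  F F T  ✗ fails (b + c')
  F T F  ✗ fails (b')
  F T T  ✗ fails (b')
  T F F  ✓ satisfies all
  T F T  ✗ fails (b + c')
  T T F  ✗ fails (b' + a')
  T T T  ✗ fails (b' + a')
2 of the 8 rows are models.

2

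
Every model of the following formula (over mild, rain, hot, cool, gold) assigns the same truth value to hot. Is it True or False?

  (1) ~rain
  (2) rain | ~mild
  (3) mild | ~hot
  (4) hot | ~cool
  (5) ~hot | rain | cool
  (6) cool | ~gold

Suppose hot = 1.
The clause (~rain) is unit, so rain = 0.
The clause (~mild) is unit, so mild = 0.
Now (mild) is unsatisfied and unit — conflict.
So every satisfying assignment has hot = False.

False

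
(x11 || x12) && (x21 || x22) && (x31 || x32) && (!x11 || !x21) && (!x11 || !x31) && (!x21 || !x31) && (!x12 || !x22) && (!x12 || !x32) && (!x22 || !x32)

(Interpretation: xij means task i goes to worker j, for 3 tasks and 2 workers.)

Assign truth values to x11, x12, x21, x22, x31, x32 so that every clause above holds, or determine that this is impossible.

Try x11 = true.
From the singleton clause (!x21), x21 = false.
From the singleton clause (x22), x22 = true.
From the singleton clause (!x31), x31 = false.
From the singleton clause (x32), x32 = true.
But (!x32) is also a unit clause — contradiction.
That branch fails; take x11 = false instead.
From the singleton clause (x12), x12 = true.
From the singleton clause (!x22), x22 = false.
From the singleton clause (x21), x21 = true.
From the singleton clause (!x31), x31 = false.
From the singleton clause (x32), x32 = true.
But (!x32) is also a unit clause — contradiction.
Both values of x11 lead to a conflict.

UNSATISFIABLE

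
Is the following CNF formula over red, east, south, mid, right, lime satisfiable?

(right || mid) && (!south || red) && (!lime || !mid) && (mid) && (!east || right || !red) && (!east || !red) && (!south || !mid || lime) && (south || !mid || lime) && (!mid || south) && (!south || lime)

No, unsatisfiable

From the singleton clause (mid), mid = true.
From the singleton clause (!lime), lime = false.
From the singleton clause (!south), south = false.
That conflicts with the unit clause (south).
No assignment satisfies every clause.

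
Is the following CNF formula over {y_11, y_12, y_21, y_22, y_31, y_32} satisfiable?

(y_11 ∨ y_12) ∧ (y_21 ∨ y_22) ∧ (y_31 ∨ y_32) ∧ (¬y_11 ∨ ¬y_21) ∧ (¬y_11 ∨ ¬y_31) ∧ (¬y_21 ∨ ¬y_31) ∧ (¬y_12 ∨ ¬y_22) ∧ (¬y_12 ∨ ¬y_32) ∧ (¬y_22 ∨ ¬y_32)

Try y_11 = True.
From the singleton clause (¬y_21), y_21 = False.
From the singleton clause (y_22), y_22 = True.
From the singleton clause (¬y_31), y_31 = False.
From the singleton clause (y_32), y_32 = True.
That conflicts with the unit clause (¬y_32).
Undo y_11 and try y_11 = False.
From the singleton clause (y_12), y_12 = True.
From the singleton clause (¬y_22), y_22 = False.
From the singleton clause (y_21), y_21 = True.
From the singleton clause (¬y_31), y_31 = False.
From the singleton clause (y_32), y_32 = True.
That conflicts with the unit clause (¬y_32).
Neither y_11 = True nor y_11 = False works.
No assignment satisfies every clause.

No, unsatisfiable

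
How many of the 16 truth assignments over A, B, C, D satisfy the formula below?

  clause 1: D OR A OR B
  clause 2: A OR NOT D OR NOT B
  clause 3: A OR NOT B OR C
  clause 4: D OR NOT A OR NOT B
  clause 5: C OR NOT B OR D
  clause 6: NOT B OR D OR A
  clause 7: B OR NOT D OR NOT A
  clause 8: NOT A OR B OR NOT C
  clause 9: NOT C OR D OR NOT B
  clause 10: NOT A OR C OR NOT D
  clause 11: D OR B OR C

There are 2^4 = 16 truth assignments over (A, B, C, D).
Check each against the 11 clauses (columns in the order A, B, C, D):
  F F F F  ✗ fails (D OR A OR B)
  F F F T  ✓ satisfies all
  F F T F  ✗ fails (D OR A OR B)
  F F T T  ✓ satisfies all
  F T F F  ✗ fails (A OR NOT B OR C)
  F T F T  ✗ fails (A OR NOT D OR NOT B)
  F T T F  ✗ fails (NOT B OR D OR A)
  F T T T  ✗ fails (A OR NOT D OR NOT B)
  T F F F  ✗ fails (D OR B OR C)
  T F F T  ✗ fails (B OR NOT D OR NOT A)
  T F T F  ✗ fails (NOT A OR B OR NOT C)
  T F T T  ✗ fails (B OR NOT D OR NOT A)
  T T F F  ✗ fails (D OR NOT A OR NOT B)
  T T F T  ✗ fails (NOT A OR C OR NOT D)
  T T T F  ✗ fails (D OR NOT A OR NOT B)
  T T T T  ✓ satisfies all
3 of the 16 rows are models.

3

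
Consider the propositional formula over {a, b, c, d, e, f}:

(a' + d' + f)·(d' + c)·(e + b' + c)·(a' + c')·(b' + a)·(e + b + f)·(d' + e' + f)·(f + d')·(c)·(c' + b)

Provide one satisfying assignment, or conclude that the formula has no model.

Unit clause (c) forces c = 1.
Unit clause (a') forces a = 0.
Unit clause (b') forces b = 0.
But (b) is also a unit clause — contradiction.

UNSATISFIABLE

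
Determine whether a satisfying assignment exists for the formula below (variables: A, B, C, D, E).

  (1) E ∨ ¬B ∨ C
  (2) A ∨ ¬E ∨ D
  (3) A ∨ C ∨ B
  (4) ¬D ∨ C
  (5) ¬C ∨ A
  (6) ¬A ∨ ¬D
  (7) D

From the singleton clause (D), D = True.
From the singleton clause (C), C = True.
From the singleton clause (A), A = True.
But (¬A) is also a unit clause — contradiction.
No assignment satisfies every clause.

No, unsatisfiable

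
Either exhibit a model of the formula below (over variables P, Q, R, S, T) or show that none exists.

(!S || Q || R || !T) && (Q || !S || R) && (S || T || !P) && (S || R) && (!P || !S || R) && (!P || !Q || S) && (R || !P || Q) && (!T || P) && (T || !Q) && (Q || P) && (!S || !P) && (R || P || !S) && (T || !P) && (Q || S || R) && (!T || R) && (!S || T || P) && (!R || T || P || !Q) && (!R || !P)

Suppose S = true.
From the singleton clause (!P), P = false.
From the singleton clause (!T), T = false.
That conflicts with the unit clause (T).
Undo S and try S = false.
From the singleton clause (R), R = true.
From the singleton clause (!P), P = false.
From the singleton clause (!T), T = false.
From the singleton clause (!Q), Q = false.
That conflicts with the unit clause (Q).
Either choice for S ends in contradiction.

UNSATISFIABLE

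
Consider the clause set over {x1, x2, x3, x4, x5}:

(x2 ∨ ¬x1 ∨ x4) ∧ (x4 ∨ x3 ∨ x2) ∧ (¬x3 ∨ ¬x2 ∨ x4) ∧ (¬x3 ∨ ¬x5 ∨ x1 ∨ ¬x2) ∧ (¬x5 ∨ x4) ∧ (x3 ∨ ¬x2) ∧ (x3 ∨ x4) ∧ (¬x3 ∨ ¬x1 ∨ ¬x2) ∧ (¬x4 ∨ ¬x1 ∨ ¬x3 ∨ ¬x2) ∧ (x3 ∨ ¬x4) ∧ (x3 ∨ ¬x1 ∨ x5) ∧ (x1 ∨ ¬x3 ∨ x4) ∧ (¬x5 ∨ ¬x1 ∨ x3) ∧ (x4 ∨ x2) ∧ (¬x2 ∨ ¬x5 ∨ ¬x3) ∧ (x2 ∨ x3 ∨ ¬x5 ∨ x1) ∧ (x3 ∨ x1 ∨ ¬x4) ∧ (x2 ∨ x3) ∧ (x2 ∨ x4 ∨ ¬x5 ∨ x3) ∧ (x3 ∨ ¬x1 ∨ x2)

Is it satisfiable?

Satisfiable

Branch on x5: set x5 = False.
Branch on x3: set x3 = True.
Branch on x2: set x2 = False.
(x4) alone gives x4 = True.
All clauses hold; x1 can take either value.
A satisfying assignment: x1: False; x2: False; x3: True; x4: True; x5: False.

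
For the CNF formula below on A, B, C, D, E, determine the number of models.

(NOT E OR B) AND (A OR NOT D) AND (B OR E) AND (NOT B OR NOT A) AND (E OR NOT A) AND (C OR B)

There are 2^5 = 32 truth assignments over (A, B, C, D, E).
Split on A. With A = true, the clauses containing A are satisfied and NOT A drops from the rest; 0 of the 2^4 = 16 assignments to the other variables satisfy what remains.
With A = false, by the same count on the reduced clause set, 4 assignments work.
(One model: A=F, B=T, C=F, D=F, E=F.)
Total: 0 + 4 = 4.

4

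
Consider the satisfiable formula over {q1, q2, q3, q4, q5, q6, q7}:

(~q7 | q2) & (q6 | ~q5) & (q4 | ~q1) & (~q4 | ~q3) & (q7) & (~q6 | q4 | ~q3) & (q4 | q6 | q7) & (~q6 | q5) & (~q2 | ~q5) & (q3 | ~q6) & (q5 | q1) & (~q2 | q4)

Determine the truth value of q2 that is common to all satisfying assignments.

Suppose q2 = 0.
(~q7) alone gives q7 = 0.
That conflicts with the unit clause (q7).
So every satisfying assignment has q2 = True.

True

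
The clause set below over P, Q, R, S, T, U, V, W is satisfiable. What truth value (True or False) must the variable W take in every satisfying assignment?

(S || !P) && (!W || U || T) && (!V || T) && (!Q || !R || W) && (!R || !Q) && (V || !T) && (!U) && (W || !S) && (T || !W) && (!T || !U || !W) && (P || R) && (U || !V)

False

Suppose W = true.
From the singleton clause (!U), U = false.
From the singleton clause (T), T = true.
From the singleton clause (V), V = true.
Now (!V) is unsatisfied and unit — conflict.
So every satisfying assignment has W = False.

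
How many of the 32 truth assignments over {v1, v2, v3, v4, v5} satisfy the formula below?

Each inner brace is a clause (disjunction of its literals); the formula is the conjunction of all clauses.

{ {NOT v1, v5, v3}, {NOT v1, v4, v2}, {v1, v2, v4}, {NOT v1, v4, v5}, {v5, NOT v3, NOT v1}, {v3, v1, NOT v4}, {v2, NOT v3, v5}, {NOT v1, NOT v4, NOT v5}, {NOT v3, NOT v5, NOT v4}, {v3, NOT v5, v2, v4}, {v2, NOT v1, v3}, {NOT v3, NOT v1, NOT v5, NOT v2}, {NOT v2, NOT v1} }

5

There are 2^5 = 32 truth assignments over (v1, v2, v3, v4, v5).
Split on v3. With v3 = true, the clauses containing v3 are satisfied and NOT v3 drops from the rest; 3 of the 2^4 = 16 assignments to the other variables satisfy what remains.
With v3 = false, by the same count on the reduced clause set, 2 assignments work.
(One model: v1=F, v2=T, v3=F, v4=F, v5=F.)
Total: 3 + 2 = 5.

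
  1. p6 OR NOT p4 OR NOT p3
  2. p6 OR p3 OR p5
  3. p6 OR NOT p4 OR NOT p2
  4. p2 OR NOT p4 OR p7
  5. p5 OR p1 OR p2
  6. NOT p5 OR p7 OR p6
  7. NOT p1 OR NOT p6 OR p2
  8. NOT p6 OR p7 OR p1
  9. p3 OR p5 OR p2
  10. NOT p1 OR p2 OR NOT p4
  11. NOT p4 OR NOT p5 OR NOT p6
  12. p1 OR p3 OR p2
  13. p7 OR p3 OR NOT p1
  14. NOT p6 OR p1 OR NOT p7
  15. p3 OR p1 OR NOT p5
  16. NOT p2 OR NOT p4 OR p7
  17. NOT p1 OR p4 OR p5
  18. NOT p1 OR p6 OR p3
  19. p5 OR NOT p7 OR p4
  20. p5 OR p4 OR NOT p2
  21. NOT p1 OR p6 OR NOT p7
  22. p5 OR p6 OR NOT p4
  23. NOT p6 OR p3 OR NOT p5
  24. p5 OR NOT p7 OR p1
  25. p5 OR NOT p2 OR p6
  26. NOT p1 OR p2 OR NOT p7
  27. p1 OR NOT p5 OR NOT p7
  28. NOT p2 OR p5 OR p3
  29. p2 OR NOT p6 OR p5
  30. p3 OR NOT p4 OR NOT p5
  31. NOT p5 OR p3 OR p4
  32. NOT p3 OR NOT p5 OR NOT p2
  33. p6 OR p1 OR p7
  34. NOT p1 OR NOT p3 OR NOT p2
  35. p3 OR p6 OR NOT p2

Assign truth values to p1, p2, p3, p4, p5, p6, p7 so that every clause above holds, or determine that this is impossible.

UNSATISFIABLE

Try p6 = true.
Try p1 = false.
From the singleton clause (p7), p7 = true.
But (NOT p7) is also a unit clause — contradiction.
So p1 must be the other value — set p1 = true.
From the singleton clause (p2), p2 = true.
From the singleton clause (NOT p3), p3 = false.
From the singleton clause (p7), p7 = true.
From the singleton clause (NOT p5), p5 = false.
But (p5) is also a unit clause — contradiction.
Either choice for p1 ends in contradiction.
So p6 must be the other value — set p6 = false.
Try p4 = false.
Try p3 = true.
Try p5 = false.
From the singleton clause (NOT p1), p1 = false.
From the singleton clause (p2), p2 = true.
But (NOT p2) is also a unit clause — contradiction.
So p5 must be the other value — set p5 = true.
From the singleton clause (p7), p7 = true.
From the singleton clause (NOT p1), p1 = false.
But (p1) is also a unit clause — contradiction.
Either choice for p5 ends in contradiction.
So p3 must be the other value — set p3 = false.
From the singleton clause (p5), p5 = true.
But (NOT p5) is also a unit clause — contradiction.
Either choice for p3 ends in contradiction.
So p4 must be the other value — set p4 = true.
From the singleton clause (NOT p3), p3 = false.
From the singleton clause (p5), p5 = true.
But (NOT p5) is also a unit clause — contradiction.
Either choice for p4 ends in contradiction.
Either choice for p6 ends in contradiction.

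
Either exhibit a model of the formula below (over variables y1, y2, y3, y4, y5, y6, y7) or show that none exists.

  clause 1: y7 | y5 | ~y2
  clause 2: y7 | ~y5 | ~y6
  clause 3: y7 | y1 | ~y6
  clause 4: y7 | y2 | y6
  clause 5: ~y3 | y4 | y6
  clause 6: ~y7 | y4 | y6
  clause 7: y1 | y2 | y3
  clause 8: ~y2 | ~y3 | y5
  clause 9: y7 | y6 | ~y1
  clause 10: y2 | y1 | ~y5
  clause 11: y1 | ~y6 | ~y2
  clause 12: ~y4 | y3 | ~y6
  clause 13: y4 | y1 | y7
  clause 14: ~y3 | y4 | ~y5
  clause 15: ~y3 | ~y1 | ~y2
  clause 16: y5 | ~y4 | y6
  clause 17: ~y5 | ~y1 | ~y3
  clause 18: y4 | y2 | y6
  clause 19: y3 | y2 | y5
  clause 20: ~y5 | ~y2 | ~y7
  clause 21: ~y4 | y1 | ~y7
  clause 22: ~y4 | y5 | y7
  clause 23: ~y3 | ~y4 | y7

y1=0; y2=1; y3=0; y4=1; y5=1; y6=0; y7=0

Branch on y7: set y7 = 0.
Branch on y5: set y5 = 1.
The clause (~y6) is unit, so y6 = 0.
The clause (y2) is unit, so y2 = 1.
The clause (~y1) is unit, so y1 = 0.
The clause (y4) is unit, so y4 = 1.
The clause (~y3) is unit, so y3 = 0.
This assignment satisfies each clause.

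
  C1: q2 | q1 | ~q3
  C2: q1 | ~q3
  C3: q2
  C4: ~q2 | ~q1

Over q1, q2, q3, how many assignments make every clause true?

There are 2^3 = 8 truth assignments over (q1, q2, q3).
Split on q2. With q2 = 1, the clauses containing q2 are satisfied and ~q2 drops from the rest; 1 of the 2^2 = 4 assignments to the other variables satisfy what remains.
With q2 = 0, by the same count on the reduced clause set, 0 assignments work.
Total: 1 + 0 = 1.

1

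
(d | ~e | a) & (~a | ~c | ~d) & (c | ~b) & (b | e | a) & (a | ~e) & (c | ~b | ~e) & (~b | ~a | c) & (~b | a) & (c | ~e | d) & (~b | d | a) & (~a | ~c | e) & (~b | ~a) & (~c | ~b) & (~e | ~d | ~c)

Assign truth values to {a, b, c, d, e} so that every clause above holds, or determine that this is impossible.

a=1, b=0, c=0, d=0, e=0

Try c = 0.
Unit clause (~b) forces b = 0.
Try e = 0.
Unit clause (a) forces a = 1.
Every clause is now satisfied; d is unconstrained.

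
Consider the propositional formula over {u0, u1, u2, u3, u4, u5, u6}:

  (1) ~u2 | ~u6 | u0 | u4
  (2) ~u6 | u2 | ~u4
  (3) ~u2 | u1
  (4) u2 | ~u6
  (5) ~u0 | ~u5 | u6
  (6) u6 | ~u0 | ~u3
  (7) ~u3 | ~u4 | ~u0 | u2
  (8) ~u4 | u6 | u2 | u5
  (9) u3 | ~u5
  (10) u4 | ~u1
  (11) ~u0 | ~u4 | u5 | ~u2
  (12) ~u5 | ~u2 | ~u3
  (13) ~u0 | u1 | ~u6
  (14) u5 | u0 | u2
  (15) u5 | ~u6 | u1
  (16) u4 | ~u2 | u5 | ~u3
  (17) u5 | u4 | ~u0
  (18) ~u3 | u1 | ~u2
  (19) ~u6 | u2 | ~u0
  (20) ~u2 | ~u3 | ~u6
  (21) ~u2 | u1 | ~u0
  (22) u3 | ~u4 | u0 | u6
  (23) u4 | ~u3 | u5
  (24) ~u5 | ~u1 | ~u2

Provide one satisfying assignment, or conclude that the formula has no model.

u0=0, u1=1, u2=1, u3=0, u4=1, u5=0, u6=1

Try u2 = 1.
The clause (u1) is unit, so u1 = 1.
The clause (u4) is unit, so u4 = 1.
The clause (~u5) is unit, so u5 = 0.
The clause (~u0) is unit, so u0 = 0.
Try u3 = 0.
The clause (u6) is unit, so u6 = 1.
Every clause now holds.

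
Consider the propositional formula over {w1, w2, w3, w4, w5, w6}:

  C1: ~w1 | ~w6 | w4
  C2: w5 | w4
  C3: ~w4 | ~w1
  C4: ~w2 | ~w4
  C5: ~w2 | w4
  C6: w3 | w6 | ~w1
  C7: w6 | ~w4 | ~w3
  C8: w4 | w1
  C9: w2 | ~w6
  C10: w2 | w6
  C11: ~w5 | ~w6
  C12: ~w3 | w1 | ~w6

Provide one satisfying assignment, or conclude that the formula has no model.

Suppose w5 = 1.
(~w6) alone gives w6 = 0.
(w2) alone gives w2 = 1.
(~w4) alone gives w4 = 0.
Now (w4) is unsatisfied and unit — conflict.
That branch fails; take w5 = 0 instead.
(w4) alone gives w4 = 1.
(~w1) alone gives w1 = 0.
(~w2) alone gives w2 = 0.
(~w6) alone gives w6 = 0.
Now (w6) is unsatisfied and unit — conflict.
Neither w5 = 1 nor w5 = 0 works.

UNSATISFIABLE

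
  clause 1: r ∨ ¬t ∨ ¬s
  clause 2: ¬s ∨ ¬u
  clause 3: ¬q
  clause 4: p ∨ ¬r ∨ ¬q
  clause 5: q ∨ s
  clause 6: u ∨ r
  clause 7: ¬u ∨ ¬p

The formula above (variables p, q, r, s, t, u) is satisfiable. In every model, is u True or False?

Suppose u = True.
Unit clause (¬s) forces s = False.
Unit clause (¬q) forces q = False.
But (q) is also a unit clause — contradiction.
So every satisfying assignment has u = False.

False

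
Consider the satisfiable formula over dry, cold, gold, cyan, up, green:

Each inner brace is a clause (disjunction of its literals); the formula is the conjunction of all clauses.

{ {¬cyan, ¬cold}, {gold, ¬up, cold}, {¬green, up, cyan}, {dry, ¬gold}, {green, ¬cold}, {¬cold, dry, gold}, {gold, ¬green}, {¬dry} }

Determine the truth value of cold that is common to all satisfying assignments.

False

Suppose cold = True.
From the singleton clause (¬cyan), cyan = False.
From the singleton clause (green), green = True.
From the singleton clause (up), up = True.
From the singleton clause (gold), gold = True.
From the singleton clause (dry), dry = True.
That conflicts with the unit clause (¬dry).
So every satisfying assignment has cold = False.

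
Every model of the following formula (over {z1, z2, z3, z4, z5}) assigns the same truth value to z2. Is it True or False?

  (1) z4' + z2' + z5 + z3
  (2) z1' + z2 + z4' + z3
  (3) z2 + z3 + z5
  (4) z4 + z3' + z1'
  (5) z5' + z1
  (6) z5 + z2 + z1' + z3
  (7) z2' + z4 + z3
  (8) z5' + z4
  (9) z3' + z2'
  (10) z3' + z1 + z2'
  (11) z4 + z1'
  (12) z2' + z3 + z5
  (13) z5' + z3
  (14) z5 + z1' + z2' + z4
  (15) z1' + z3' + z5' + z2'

False

Suppose z2 = 1.
(z3') alone gives z3 = 0.
(z4) alone gives z4 = 1.
(z5) alone gives z5 = 1.
That conflicts with the unit clause (z5').
So every satisfying assignment has z2 = False.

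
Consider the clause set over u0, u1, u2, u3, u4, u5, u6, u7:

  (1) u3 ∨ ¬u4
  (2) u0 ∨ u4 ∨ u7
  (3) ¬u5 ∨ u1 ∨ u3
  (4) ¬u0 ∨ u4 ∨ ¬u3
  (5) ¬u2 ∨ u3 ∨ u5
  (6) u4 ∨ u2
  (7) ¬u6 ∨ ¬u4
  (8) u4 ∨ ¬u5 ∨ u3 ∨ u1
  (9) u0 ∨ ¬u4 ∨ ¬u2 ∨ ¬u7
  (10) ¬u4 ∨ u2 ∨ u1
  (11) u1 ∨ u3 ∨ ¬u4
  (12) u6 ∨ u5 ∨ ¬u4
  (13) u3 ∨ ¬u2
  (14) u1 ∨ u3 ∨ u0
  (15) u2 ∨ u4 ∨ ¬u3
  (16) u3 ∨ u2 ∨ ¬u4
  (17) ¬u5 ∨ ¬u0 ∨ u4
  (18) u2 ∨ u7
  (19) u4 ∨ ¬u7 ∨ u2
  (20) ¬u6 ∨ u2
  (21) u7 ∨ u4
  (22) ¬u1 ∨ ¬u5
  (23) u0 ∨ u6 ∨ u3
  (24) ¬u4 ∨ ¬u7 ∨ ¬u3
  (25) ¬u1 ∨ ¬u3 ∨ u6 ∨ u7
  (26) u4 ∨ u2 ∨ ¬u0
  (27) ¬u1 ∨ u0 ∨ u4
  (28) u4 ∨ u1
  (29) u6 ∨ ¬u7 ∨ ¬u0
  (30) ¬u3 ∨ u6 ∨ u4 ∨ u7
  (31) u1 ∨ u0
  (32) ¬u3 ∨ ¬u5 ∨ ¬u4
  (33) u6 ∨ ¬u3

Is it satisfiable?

Try u3 = True.
From the singleton clause (u6), u6 = True.
From the singleton clause (¬u4), u4 = False.
From the singleton clause (¬u0), u0 = False.
From the singleton clause (u7), u7 = True.
From the singleton clause (u2), u2 = True.
From the singleton clause (¬u1), u1 = False.
Now (u1) is unsatisfied and unit — conflict.
So u3 must be the other value — set u3 = False.
From the singleton clause (¬u4), u4 = False.
From the singleton clause (u2), u2 = True.
Now (¬u2) is unsatisfied and unit — conflict.
Either choice for u3 ends in contradiction.
No assignment satisfies every clause.

No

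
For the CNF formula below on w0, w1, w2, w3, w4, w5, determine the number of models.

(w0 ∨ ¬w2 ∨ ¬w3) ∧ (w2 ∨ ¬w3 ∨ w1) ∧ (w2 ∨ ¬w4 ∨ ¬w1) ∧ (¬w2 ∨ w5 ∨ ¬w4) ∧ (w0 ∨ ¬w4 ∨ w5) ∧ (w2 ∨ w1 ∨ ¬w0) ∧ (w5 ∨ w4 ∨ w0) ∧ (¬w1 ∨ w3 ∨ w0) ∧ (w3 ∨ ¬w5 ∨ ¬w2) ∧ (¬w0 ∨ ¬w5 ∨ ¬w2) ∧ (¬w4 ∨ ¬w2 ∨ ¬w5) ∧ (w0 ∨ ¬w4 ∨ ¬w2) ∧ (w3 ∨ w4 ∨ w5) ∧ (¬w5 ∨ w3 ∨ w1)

6

There are 2^6 = 64 truth assignments over (w0, w1, w2, w3, w4, w5).
Split on w4. With w4 = True, the clauses containing w4 are satisfied and ¬w4 drops from the rest; 0 of the 2^5 = 32 assignments to the other variables satisfy what remains.
With w4 = False, by the same count on the reduced clause set, 6 assignments work.
(One model: w0=F, w1=T, w2=F, w3=T, w4=F, w5=T.)
Total: 0 + 6 = 6.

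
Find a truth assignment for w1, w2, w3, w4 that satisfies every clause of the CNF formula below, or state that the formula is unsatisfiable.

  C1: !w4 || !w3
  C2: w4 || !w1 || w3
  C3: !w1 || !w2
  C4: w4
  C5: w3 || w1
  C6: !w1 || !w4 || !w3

From the singleton clause (w4), w4 = true.
From the singleton clause (!w3), w3 = false.
From the singleton clause (w1), w1 = true.
From the singleton clause (!w2), w2 = false.
This assignment satisfies each clause.

w1 ↦ true, w2 ↦ false, w3 ↦ false, w4 ↦ true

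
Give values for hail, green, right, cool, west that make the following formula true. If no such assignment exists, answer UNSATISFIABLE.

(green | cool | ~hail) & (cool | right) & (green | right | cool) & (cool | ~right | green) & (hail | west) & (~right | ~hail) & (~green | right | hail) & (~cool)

Unit clause (~cool) forces cool = 0.
Unit clause (right) forces right = 1.
Unit clause (green) forces green = 1.
Unit clause (~hail) forces hail = 0.
Unit clause (west) forces west = 1.
All clauses are satisfied.

hail: 0,  green: 1,  right: 1,  cool: 0,  west: 1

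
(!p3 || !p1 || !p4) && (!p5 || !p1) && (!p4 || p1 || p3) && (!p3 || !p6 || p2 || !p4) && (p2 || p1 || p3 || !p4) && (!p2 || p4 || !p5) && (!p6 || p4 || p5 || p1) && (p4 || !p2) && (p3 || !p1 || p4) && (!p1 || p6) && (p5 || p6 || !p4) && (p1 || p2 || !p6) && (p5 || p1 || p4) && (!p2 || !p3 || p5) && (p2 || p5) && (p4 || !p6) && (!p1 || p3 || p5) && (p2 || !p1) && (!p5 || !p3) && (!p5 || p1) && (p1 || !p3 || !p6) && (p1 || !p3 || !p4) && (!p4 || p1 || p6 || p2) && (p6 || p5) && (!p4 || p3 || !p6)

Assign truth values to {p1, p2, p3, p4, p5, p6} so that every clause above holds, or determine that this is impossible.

Branch on p5: set p5 = false.
From the singleton clause (p2), p2 = true.
From the singleton clause (p4), p4 = true.
From the singleton clause (p6), p6 = true.
From the singleton clause (!p3), p3 = false.
Now (p3) is unsatisfied and unit — conflict.
Backtrack on p5: now try p5 = true.
From the singleton clause (!p1), p1 = false.
Now (p1) is unsatisfied and unit — conflict.
Neither p5 = true nor p5 = false works.

UNSATISFIABLE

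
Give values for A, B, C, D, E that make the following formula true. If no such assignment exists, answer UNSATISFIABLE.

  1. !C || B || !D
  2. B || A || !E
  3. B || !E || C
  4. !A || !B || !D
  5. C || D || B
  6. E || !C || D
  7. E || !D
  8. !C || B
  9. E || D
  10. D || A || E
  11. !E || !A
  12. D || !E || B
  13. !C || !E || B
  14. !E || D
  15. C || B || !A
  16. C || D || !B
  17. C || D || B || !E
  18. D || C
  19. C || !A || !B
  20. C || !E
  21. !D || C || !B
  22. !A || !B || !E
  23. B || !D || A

A ↦ false; B ↦ true; C ↦ true; D ↦ true; E ↦ true

Suppose E = true.
The clause (!A) is unit, so A = false.
The clause (B) is unit, so B = true.
The clause (D) is unit, so D = true.
The clause (C) is unit, so C = true.
All clauses are satisfied.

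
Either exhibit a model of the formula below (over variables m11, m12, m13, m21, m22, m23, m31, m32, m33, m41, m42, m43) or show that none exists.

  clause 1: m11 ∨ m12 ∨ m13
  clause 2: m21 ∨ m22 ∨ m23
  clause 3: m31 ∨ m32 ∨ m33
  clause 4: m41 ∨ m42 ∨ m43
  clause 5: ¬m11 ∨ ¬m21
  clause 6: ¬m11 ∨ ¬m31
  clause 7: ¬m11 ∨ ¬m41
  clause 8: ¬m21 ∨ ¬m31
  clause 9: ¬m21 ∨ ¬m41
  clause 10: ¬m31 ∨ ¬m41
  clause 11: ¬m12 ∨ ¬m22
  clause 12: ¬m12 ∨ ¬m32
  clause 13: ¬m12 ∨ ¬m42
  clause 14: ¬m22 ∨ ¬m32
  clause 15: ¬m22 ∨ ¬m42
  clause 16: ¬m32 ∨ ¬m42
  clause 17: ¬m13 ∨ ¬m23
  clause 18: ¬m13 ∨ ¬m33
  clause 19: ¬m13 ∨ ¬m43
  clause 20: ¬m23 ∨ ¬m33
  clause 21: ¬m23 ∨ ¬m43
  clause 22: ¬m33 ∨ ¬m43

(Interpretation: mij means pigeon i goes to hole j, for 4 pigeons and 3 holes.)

UNSATISFIABLE

Case m11 = False:
Case m12 = True:
From the singleton clause (¬m22), m22 = False.
From the singleton clause (¬m32), m32 = False.
From the singleton clause (¬m42), m42 = False.
Case m21 = True:
From the singleton clause (¬m31), m31 = False.
From the singleton clause (m33), m33 = True.
From the singleton clause (¬m41), m41 = False.
From the singleton clause (m43), m43 = True.
But (¬m43) is also a unit clause — contradiction.
So m21 must be the other value — set m21 = False.
From the singleton clause (m23), m23 = True.
From the singleton clause (¬m13), m13 = False.
From the singleton clause (¬m33), m33 = False.
From the singleton clause (m31), m31 = True.
From the singleton clause (¬m41), m41 = False.
From the singleton clause (m43), m43 = True.
But (¬m43) is also a unit clause — contradiction.
Both values of m21 lead to a conflict.
So m12 must be the other value — set m12 = False.
From the singleton clause (m13), m13 = True.
From the singleton clause (¬m23), m23 = False.
From the singleton clause (¬m33), m33 = False.
From the singleton clause (¬m43), m43 = False.
Case m21 = True:
From the singleton clause (¬m31), m31 = False.
From the singleton clause (m32), m32 = True.
From the singleton clause (¬m41), m41 = False.
From the singleton clause (m42), m42 = True.
But (¬m42) is also a unit clause — contradiction.
So m21 must be the other value — set m21 = False.
From the singleton clause (m22), m22 = True.
From the singleton clause (¬m32), m32 = False.
From the singleton clause (m31), m31 = True.
From the singleton clause (¬m41), m41 = False.
From the singleton clause (m42), m42 = True.
But (¬m42) is also a unit clause — contradiction.
Both values of m21 lead to a conflict.
Both values of m12 lead to a conflict.
So m11 must be the other value — set m11 = True.
From the singleton clause (¬m21), m21 = False.
From the singleton clause (¬m31), m31 = False.
From the singleton clause (¬m41), m41 = False.
Case m22 = True:
From the singleton clause (¬m12), m12 = False.
From the singleton clause (¬m32), m32 = False.
From the singleton clause (m33), m33 = True.
From the singleton clause (¬m42), m42 = False.
From the singleton clause (m43), m43 = True.
But (¬m43) is also a unit clause — contradiction.
So m22 must be the other value — set m22 = False.
From the singleton clause (m23), m23 = True.
From the singleton clause (¬m13), m13 = False.
From the singleton clause (¬m33), m33 = False.
From the singleton clause (m32), m32 = True.
From the singleton clause (¬m12), m12 = False.
From the singleton clause (¬m42), m42 = False.
From the singleton clause (m43), m43 = True.
But (¬m43) is also a unit clause — contradiction.
Both values of m22 lead to a conflict.
Both values of m11 lead to a conflict.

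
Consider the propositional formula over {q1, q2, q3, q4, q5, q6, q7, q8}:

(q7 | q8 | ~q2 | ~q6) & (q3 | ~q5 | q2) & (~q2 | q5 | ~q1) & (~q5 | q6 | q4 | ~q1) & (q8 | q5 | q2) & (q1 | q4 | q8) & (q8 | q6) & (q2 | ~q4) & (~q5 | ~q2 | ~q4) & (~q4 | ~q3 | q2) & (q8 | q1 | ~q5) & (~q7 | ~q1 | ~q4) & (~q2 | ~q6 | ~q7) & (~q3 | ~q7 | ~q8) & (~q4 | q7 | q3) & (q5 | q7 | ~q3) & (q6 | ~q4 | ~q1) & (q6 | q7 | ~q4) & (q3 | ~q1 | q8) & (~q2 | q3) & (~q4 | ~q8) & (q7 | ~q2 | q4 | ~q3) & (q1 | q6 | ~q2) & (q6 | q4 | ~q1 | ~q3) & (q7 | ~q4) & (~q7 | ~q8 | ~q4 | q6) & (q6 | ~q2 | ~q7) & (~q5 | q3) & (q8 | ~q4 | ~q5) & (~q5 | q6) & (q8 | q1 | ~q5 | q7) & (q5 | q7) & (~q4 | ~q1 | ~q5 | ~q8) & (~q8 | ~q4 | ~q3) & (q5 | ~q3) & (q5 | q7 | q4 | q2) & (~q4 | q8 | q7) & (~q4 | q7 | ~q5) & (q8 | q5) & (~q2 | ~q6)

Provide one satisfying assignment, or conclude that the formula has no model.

q1: 1,  q2: 0,  q3: 0,  q4: 0,  q5: 0,  q6: 1,  q7: 1,  q8: 1

Case q8 = 1:
Unit clause (~q4) forces q4 = 0.
Case q3 = 0:
Unit clause (~q2) forces q2 = 0.
Unit clause (~q5) forces q5 = 0.
Unit clause (q7) forces q7 = 1.
No clause remains; q1, q6 are free.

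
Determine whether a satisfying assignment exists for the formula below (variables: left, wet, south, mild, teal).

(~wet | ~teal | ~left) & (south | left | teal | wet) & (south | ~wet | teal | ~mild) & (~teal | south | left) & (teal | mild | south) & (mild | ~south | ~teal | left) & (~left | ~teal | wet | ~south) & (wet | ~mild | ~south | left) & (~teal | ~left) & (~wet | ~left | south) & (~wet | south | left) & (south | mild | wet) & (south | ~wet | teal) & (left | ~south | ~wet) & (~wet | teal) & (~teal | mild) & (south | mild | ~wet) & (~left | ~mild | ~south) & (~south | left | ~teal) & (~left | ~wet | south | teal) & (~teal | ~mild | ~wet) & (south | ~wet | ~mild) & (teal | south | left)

Yes, satisfiable

Try teal = 0.
The clause (~wet) is unit, so wet = 0.
Try south = 1.
Try mild = 0.
All clauses hold; left can take either value.
A satisfying assignment: left: 0, wet: 0, south: 1, mild: 0, teal: 0.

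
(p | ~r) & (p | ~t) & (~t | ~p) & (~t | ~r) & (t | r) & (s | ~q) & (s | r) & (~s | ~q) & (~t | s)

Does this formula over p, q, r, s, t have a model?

Yes

Suppose p = 1.
From the singleton clause (~t), t = 0.
From the singleton clause (r), r = 1.
Suppose s = 1.
From the singleton clause (~q), q = 0.
Every clause now holds.
A satisfying assignment: p: 1; q: 0; r: 1; s: 1; t: 0.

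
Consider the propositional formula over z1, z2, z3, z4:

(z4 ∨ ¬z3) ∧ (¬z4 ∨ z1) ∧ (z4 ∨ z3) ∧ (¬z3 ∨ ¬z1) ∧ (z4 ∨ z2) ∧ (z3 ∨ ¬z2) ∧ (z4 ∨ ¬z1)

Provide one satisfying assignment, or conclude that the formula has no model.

z1 ↦ True, z2 ↦ False, z3 ↦ False, z4 ↦ True

Branch on z4: set z4 = True.
From the singleton clause (z1), z1 = True.
From the singleton clause (¬z3), z3 = False.
From the singleton clause (¬z2), z2 = False.
This assignment satisfies each clause.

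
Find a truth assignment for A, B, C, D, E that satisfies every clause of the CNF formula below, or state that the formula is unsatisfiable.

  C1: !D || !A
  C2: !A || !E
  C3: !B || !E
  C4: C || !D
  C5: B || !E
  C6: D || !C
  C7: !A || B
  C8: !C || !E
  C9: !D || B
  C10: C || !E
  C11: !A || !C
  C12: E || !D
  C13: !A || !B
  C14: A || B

Try D = false.
Unit clause (!C) forces C = false.
Unit clause (!E) forces E = false.
Try A = false.
Unit clause (B) forces B = true.
Every clause now holds.

A ↦ false,  B ↦ true,  C ↦ false,  D ↦ false,  E ↦ false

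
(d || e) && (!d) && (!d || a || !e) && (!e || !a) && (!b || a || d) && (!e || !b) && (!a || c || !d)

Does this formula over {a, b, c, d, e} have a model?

The clause (!d) is unit, so d = false.
The clause (e) is unit, so e = true.
The clause (!a) is unit, so a = false.
The clause (!b) is unit, so b = false.
Every clause is now satisfied; c is unconstrained.
A satisfying assignment: a: false; b: false; c: true; d: false; e: true.

Yes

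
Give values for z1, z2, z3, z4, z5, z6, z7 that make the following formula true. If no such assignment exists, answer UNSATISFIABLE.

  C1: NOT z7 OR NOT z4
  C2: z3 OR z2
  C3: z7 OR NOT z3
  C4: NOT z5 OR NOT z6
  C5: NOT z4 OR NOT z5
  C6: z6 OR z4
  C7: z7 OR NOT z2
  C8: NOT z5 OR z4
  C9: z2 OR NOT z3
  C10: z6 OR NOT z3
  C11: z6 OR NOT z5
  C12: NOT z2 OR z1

Suppose z7 = true.
The clause (NOT z4) is unit, so z4 = false.
The clause (z6) is unit, so z6 = true.
The clause (NOT z5) is unit, so z5 = false.
Suppose z3 = false.
The clause (z2) is unit, so z2 = true.
The clause (z1) is unit, so z1 = true.
Every clause now holds.

z1 ↦ true, z2 ↦ true, z3 ↦ false, z4 ↦ false, z5 ↦ false, z6 ↦ true, z7 ↦ true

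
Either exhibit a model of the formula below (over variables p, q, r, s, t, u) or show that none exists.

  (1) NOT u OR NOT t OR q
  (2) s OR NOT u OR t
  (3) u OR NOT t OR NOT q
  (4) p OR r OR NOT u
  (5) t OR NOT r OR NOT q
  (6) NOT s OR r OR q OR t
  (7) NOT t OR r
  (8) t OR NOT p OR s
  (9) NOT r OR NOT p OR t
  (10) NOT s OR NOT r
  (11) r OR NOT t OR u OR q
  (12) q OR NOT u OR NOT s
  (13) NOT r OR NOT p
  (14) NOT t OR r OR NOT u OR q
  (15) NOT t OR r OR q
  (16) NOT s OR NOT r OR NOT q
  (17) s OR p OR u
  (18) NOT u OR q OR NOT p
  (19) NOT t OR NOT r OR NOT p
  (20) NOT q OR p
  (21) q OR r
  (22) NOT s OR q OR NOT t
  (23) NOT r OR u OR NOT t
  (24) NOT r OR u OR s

p ↦ true,  q ↦ true,  r ↦ false,  s ↦ true,  t ↦ false,  u ↦ true

Branch on t: set t = false.
Branch on s: set s = true.
Unit clause (NOT r) forces r = false.
Unit clause (q) forces q = true.
Unit clause (p) forces p = true.
All clauses hold; u can take either value.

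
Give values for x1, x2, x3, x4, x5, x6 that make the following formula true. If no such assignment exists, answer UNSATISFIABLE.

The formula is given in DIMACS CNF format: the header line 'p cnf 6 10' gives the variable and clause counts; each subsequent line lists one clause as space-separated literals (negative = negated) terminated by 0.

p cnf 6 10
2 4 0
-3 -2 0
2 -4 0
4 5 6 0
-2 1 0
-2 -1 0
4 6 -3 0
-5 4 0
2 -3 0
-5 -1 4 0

Case x2 = True:
The clause (¬x3) is unit, so x3 = False.
The clause (x1) is unit, so x1 = True.
But (¬x1) is also a unit clause — contradiction.
So x2 must be the other value — set x2 = False.
The clause (x4) is unit, so x4 = True.
But (¬x4) is also a unit clause — contradiction.
Either choice for x2 ends in contradiction.

UNSATISFIABLE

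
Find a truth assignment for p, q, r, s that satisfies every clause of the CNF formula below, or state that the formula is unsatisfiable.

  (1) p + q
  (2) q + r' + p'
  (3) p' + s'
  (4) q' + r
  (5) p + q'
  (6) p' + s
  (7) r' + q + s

UNSATISFIABLE

Try p = 1.
From the singleton clause (s'), s = 0.
Now (s) is unsatisfied and unit — conflict.
Backtrack on p: now try p = 0.
From the singleton clause (q), q = 1.
Now (q') is unsatisfied and unit — conflict.
Neither p = 1 nor p = 0 works.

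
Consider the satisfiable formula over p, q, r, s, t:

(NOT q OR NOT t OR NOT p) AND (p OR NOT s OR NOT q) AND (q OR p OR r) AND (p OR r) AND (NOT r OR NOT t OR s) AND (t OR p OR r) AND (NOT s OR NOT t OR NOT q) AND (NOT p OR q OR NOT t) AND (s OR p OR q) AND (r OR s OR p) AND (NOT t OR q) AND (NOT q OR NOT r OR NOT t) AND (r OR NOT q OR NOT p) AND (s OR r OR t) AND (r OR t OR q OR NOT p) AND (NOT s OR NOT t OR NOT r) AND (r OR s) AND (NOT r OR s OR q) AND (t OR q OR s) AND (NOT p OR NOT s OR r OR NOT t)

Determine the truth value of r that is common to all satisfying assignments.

Suppose r = false.
From the singleton clause (p), p = true.
From the singleton clause (NOT q), q = false.
From the singleton clause (NOT t), t = false.
That conflicts with the unit clause (t).
So every satisfying assignment has r = True.

True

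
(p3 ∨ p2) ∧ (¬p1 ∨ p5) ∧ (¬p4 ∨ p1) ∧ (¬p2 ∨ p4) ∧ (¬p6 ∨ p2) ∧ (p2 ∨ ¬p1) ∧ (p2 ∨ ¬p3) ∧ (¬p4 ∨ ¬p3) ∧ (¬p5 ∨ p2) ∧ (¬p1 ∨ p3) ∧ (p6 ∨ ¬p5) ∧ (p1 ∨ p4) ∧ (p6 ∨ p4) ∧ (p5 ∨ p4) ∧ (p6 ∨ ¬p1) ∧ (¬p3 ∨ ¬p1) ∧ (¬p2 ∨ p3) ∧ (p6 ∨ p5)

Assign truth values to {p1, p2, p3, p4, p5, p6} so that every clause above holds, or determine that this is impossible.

UNSATISFIABLE

Try p3 = True.
The clause (p2) is unit, so p2 = True.
The clause (p4) is unit, so p4 = True.
Now (¬p4) is unsatisfied and unit — conflict.
That branch fails; take p3 = False instead.
The clause (p2) is unit, so p2 = True.
Now (¬p2) is unsatisfied and unit — conflict.
Either choice for p3 ends in contradiction.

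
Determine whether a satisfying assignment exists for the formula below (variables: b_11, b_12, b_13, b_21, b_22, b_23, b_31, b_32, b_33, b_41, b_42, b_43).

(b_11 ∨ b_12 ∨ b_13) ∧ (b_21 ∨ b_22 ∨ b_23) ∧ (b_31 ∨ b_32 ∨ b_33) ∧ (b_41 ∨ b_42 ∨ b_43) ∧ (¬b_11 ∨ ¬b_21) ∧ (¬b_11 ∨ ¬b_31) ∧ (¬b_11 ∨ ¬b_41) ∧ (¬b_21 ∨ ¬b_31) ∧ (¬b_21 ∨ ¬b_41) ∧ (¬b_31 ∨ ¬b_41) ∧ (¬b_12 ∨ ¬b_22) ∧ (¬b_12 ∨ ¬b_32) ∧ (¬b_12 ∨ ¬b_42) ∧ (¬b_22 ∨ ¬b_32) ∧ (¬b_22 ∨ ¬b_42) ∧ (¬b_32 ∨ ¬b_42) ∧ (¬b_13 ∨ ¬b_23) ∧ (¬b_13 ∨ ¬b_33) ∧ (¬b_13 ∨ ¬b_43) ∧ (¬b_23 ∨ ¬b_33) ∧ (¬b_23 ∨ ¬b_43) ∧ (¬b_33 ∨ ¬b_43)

Case b_11 = False:
Case b_12 = True:
From the singleton clause (¬b_22), b_22 = False.
From the singleton clause (¬b_32), b_32 = False.
From the singleton clause (¬b_42), b_42 = False.
Case b_21 = True:
From the singleton clause (¬b_31), b_31 = False.
From the singleton clause (b_33), b_33 = True.
From the singleton clause (¬b_41), b_41 = False.
From the singleton clause (b_43), b_43 = True.
That conflicts with the unit clause (¬b_43).
So b_21 must be the other value — set b_21 = False.
From the singleton clause (b_23), b_23 = True.
From the singleton clause (¬b_13), b_13 = False.
From the singleton clause (¬b_33), b_33 = False.
From the singleton clause (b_31), b_31 = True.
From the singleton clause (¬b_41), b_41 = False.
From the singleton clause (b_43), b_43 = True.
That conflicts with the unit clause (¬b_43).
Either choice for b_21 ends in contradiction.
So b_12 must be the other value — set b_12 = False.
From the singleton clause (b_13), b_13 = True.
From the singleton clause (¬b_23), b_23 = False.
From the singleton clause (¬b_33), b_33 = False.
From the singleton clause (¬b_43), b_43 = False.
Case b_21 = True:
From the singleton clause (¬b_31), b_31 = False.
From the singleton clause (b_32), b_32 = True.
From the singleton clause (¬b_41), b_41 = False.
From the singleton clause (b_42), b_42 = True.
That conflicts with the unit clause (¬b_42).
So b_21 must be the other value — set b_21 = False.
From the singleton clause (b_22), b_22 = True.
From the singleton clause (¬b_32), b_32 = False.
From the singleton clause (b_31), b_31 = True.
From the singleton clause (¬b_41), b_41 = False.
From the singleton clause (b_42), b_42 = True.
That conflicts with the unit clause (¬b_42).
Either choice for b_21 ends in contradiction.
Either choice for b_12 ends in contradiction.
So b_11 must be the other value — set b_11 = True.
From the singleton clause (¬b_21), b_21 = False.
From the singleton clause (¬b_31), b_31 = False.
From the singleton clause (¬b_41), b_41 = False.
Case b_22 = True:
From the singleton clause (¬b_12), b_12 = False.
From the singleton clause (¬b_32), b_32 = False.
From the singleton clause (b_33), b_33 = True.
From the singleton clause (¬b_42), b_42 = False.
From the singleton clause (b_43), b_43 = True.
That conflicts with the unit clause (¬b_43).
So b_22 must be the other value — set b_22 = False.
From the singleton clause (b_23), b_23 = True.
From the singleton clause (¬b_13), b_13 = False.
From the singleton clause (¬b_33), b_33 = False.
From the singleton clause (b_32), b_32 = True.
From the singleton clause (¬b_12), b_12 = False.
From the singleton clause (¬b_42), b_42 = False.
From the singleton clause (b_43), b_43 = True.
That conflicts with the unit clause (¬b_43).
Either choice for b_22 ends in contradiction.
Either choice for b_11 ends in contradiction.
No assignment satisfies every clause.

No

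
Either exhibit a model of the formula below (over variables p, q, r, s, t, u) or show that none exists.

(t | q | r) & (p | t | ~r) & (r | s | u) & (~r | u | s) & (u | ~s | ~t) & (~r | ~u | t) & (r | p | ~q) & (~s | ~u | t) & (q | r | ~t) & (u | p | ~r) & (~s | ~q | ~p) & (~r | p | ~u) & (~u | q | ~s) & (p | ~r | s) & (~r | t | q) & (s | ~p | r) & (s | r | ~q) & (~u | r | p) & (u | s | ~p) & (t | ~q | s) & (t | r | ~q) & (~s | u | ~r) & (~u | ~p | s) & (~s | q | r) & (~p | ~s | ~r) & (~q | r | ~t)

Branch on t: set t = 1.
Branch on u: set u = 1.
Branch on q: set q = 1.
(r) alone gives r = 1.
(p) alone gives p = 1.
(~s) alone gives s = 0.
That conflicts with the unit clause (s).
That branch fails; take q = 0 instead.
(r) alone gives r = 1.
(p) alone gives p = 1.
(~s) alone gives s = 0.
That conflicts with the unit clause (s).
Both values of q lead to a conflict.
That branch fails; take u = 0 instead.
(~s) alone gives s = 0.
(r) alone gives r = 1.
That conflicts with the unit clause (~r).
Both values of u lead to a conflict.
That branch fails; take t = 0 instead.
Branch on q: set q = 1.
(s) alone gives s = 1.
(~u) alone gives u = 0.
(~p) alone gives p = 0.
(~r) alone gives r = 0.
That conflicts with the unit clause (r).
That branch fails; take q = 0 instead.
(r) alone gives r = 1.
That conflicts with the unit clause (~r).
Both values of q lead to a conflict.
Both values of t lead to a conflict.

UNSATISFIABLE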